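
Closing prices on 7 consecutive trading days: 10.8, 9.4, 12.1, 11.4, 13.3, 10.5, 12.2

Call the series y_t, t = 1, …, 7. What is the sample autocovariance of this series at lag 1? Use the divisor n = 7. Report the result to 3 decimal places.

-0.376

Mean ȳ = (10.8 + 9.4 + 12.1 + 11.4 + 13.3 + 10.5 + 12.2)/7 = 11.3857
Σ_{t=1}^{6}(y_t−ȳ)(y_{t+1}−ȳ) = -2.6345
γ_1 = -2.6345 / 7 = -0.376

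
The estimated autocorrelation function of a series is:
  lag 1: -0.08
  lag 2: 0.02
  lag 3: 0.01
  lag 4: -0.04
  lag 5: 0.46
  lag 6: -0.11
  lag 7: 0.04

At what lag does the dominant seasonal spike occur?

The largest autocorrelation is r_5 = 0.46; the remaining lags stay at or below 0.04.
The dominant spike at lag 5 indicates a seasonal period of 5.

5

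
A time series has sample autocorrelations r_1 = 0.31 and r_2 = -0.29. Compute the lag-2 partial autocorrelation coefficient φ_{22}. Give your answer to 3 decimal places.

φ_{22} = (r_2 − r_1²) / (1 − r_1²)
r_1² = (0.31)² = 0.0961
Numerator = -0.29 − 0.0961 = -0.3861; denominator = 1 − 0.0961 = 0.9039
φ_{22} = -0.3861 / 0.9039 = -0.427

-0.427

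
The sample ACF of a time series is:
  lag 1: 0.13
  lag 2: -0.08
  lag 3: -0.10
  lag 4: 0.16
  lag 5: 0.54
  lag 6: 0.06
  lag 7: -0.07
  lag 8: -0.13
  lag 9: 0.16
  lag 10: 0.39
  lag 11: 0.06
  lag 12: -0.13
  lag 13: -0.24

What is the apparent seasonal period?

5

The largest autocorrelation is r_5 = 0.54, with a weaker echo at lag 10 (0.39); the remaining lags stay at or below 0.16.
The dominant spike at lag 5 indicates a seasonal period of 5.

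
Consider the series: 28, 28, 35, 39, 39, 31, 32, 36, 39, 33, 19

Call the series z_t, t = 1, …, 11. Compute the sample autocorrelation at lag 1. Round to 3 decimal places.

0.198

Mean z̄ = (28 + 28 + 35 + 39 + 39 + 31 + 32 + 36 + 39 + 33 + 19)/11 = 32.6364
Numerator Σ_{t=1}^{10}(z_t−z̄)(z_{t+1}−z̄) = 73.3223
Denominator Σ(z_t−z̄)² = 370.5455
r_1 = 73.3223 / 370.5455 = 0.198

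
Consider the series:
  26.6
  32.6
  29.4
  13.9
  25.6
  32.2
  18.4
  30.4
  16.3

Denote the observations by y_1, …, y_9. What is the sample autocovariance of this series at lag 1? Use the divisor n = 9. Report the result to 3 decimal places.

-15.117

Mean ȳ = (26.6 + 32.6 + 29.4 + 13.9 + 25.6 + 32.2 + 18.4 + 30.4 + 16.3)/9 = 25.0444
Σ_{t=1}^{8}(y_t−ȳ)(y_{t+1}−ȳ) = -136.0553
γ_1 = -136.0553 / 9 = -15.117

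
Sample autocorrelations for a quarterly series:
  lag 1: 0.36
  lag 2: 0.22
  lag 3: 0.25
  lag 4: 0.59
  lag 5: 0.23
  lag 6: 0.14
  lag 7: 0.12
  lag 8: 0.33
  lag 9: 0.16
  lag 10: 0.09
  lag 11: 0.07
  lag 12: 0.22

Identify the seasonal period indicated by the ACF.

4

The largest autocorrelation is r_4 = 0.59; the remaining lags stay at or below 0.36. The elevated value at lag 1 (0.36), dropping to 0.22 at lag 2, reflects decaying short-term dependence rather than seasonality.
The dominant spike at lag 4 indicates a seasonal period of 4.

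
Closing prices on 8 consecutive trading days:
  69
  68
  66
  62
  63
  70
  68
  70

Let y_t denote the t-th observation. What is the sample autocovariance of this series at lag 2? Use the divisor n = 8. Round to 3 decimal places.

Mean ȳ = (69 + 68 + 66 + 62 + 63 + 70 + 68 + 70)/8 = 67.0000
Deviations: 2.0000, 1.0000, -1.0000, -5.0000, -4.0000, 3.0000, 1.0000, 3.0000
Σ_{t=1}^{6}(y_t−ȳ)(y_{t+2}−ȳ) = -13.0000
γ_2 = -13.0000 / 8 = -1.625

-1.625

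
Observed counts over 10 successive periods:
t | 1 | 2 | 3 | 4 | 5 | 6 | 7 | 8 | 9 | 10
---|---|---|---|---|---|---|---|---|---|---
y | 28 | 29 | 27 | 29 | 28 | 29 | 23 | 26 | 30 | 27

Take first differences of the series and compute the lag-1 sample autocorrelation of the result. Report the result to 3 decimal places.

-0.407

First differences Δy: 1, -2, 2, -1, 1, -6, 3, 4, -3
Mean of differences = -0.1111
Numerator Σ(Δy_t−Δȳ)(Δy_{t+1}−Δȳ) = -32.9012
Denominator Σ(Δy_t−Δȳ)² = 80.8889
r_1(Δy) = -32.9012 / 80.8889 = -0.407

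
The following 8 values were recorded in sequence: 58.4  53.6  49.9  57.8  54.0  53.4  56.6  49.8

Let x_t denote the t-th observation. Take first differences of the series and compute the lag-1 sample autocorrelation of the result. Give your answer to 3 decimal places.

-0.380

First differences Δx: -4.8, -3.7, 7.9, -3.8, -0.6, 3.2, -6.8
Mean of differences = -1.2286
Numerator Σ(Δx_t−Δx̄)(Δx_{t+1}−Δx̄) = -60.7137
Denominator Σ(Δx_t−Δx̄)² = 159.8543
r_1(Δx) = -60.7137 / 159.8543 = -0.380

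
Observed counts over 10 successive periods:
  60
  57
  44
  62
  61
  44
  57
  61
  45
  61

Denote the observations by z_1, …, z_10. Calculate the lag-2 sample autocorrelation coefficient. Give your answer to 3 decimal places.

Mean z̄ = (60 + 57 + 44 + 62 + 61 + 44 + 57 + 61 + 45 + 61)/10 = 55.2000
Numerator Σ_{t=1}^{8}(z_t−z̄)(z_{t+2}−z̄) = -221.8800
Denominator Σ(z_t−z̄)² = 531.6000
r_2 = -221.8800 / 531.6000 = -0.417

-0.417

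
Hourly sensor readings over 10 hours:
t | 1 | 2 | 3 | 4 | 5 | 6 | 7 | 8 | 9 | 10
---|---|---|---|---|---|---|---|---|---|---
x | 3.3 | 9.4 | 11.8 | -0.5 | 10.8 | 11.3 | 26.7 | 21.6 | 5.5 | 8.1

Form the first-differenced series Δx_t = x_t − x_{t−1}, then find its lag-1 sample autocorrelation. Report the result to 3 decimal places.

First differences Δx: 6.1, 2.4, -12.3, 11.3, 0.5, 15.4, -5.1, -16.1, 2.6
Mean of differences = 0.5333
Numerator Σ(Δx_t−Δx̄)(Δx_{t+1}−Δx̄) = -177.0144
Denominator Σ(Δx_t−Δx̄)² = 848.7800
r_1(Δx) = -177.0144 / 848.7800 = -0.209

-0.209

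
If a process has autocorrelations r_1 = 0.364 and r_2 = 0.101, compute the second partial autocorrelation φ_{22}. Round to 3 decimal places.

φ_{22} = (r_2 − r_1²) / (1 − r_1²)
r_1² = (0.364)² = 0.132496
Numerator = 0.101 − 0.1325 = -0.0315; denominator = 1 − 0.1325 = 0.8675
φ_{22} = -0.0315 / 0.8675 = -0.036

-0.036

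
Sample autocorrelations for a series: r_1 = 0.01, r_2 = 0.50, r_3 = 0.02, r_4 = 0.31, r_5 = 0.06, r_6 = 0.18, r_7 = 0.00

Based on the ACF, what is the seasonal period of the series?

2

The largest autocorrelation is r_2 = 0.50, with weaker echoes at lags 4 (0.31) and 6 (0.18); the remaining lags stay at or below 0.06.
The dominant spike at lag 2 indicates a seasonal period of 2.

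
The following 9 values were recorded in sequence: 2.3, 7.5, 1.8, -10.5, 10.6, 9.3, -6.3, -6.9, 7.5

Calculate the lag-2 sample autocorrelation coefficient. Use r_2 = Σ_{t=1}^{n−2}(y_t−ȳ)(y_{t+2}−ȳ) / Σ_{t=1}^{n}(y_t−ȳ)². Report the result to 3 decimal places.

-0.703

Mean ȳ = (2.3 + 7.5 + 1.8 − 10.5 + 10.6 + 9.3 − 6.3 − 6.9 + 7.5)/9 = 1.7000
Numerator Σ_{t=1}^{7}(y_t−ȳ)(y_{t+2}−ȳ) = -345.4900
Denominator Σ(y_t−ȳ)² = 491.4200
r_2 = -345.4900 / 491.4200 = -0.703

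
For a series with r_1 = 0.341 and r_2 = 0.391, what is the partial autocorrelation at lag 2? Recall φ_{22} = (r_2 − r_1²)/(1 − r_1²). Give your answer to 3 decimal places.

0.311

φ_{22} = (r_2 − r_1²) / (1 − r_1²)
r_1² = (0.341)² = 0.116281
Numerator = 0.391 − 0.1163 = 0.2747; denominator = 1 − 0.1163 = 0.8837
φ_{22} = 0.2747 / 0.8837 = 0.311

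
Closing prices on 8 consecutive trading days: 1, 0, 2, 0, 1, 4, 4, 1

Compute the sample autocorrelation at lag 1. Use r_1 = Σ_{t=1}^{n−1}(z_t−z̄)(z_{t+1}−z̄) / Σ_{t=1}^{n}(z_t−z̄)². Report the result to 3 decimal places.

0.195

Mean z̄ = (1 + 0 + 2 + 0 + 1 + 4 + 4 + 1)/8 = 1.6250
Deviations from mean: -0.6250, -1.6250, 0.3750, -1.6250, -0.6250, 2.3750, 2.3750, -0.6250
Numerator Σ_{t=1}^{7}(z_t−z̄)(z_{t+1}−z̄) = 3.4844
Denominator Σ(z_t−z̄)² = 17.8750
r_1 = 3.4844 / 17.8750 = 0.195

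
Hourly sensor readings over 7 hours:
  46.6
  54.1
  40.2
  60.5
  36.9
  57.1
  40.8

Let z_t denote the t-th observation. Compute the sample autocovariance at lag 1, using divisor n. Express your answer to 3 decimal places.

Mean z̄ = (46.6 + 54.1 + 40.2 + 60.5 + 36.9 + 57.1 + 40.8)/7 = 48.0286
Σ_{t=1}^{6}(z_t−z̄)(z_{t+1}−z̄) = -459.1522
γ_1 = -459.1522 / 7 = -65.593

-65.593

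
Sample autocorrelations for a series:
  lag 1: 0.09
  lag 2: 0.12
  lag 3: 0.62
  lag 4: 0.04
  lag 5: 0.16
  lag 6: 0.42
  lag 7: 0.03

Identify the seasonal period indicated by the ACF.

The largest autocorrelation is r_3 = 0.62, with a weaker echo at lag 6 (0.42); the remaining lags stay at or below 0.16.
The dominant spike at lag 3 indicates a seasonal period of 3.

3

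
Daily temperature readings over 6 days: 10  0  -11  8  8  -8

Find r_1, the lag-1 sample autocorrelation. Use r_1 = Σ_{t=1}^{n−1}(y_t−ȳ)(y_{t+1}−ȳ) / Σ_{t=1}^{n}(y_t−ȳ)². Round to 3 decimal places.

-0.235

Mean ȳ = (10 + 0 − 11 + 8 + 8 − 8)/6 = 1.1667
Deviations from mean: 8.8333, -1.1667, -12.1667, 6.8333, 6.8333, -9.1667
Σ(y_t−ȳ)(y_{t+1}−ȳ) = (-10.3056) + (14.1944) + (-83.1389) + (46.6944) + (-62.6389) = -95.1944
Denominator Σ(y_t−ȳ)² = 404.8333
r_1 = -95.1944 / 404.8333 = -0.235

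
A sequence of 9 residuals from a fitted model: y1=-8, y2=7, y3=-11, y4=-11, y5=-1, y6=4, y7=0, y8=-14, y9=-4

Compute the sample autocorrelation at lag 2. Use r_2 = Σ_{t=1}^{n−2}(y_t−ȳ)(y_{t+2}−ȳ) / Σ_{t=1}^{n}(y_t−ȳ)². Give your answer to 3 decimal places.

Mean ȳ = (-8 + 7 − 11 − 11 − 1 + 4 + 0 − 14 − 4)/9 = -4.2222
Σ(y_t−ȳ)(y_{t+2}−ȳ) = (25.6049) + (-76.0617) + (-21.8395) + (-55.7284) + (13.6049) + (-80.3951) + (0.9383) = -193.8765
Denominator Σ(y_t−ȳ)² = 423.5556
r_2 = -193.8765 / 423.5556 = -0.458

-0.458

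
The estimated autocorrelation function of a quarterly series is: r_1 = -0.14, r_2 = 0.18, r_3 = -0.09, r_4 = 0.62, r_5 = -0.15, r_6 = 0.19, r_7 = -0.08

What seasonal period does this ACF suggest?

The largest autocorrelation is r_4 = 0.62; the remaining lags stay at or below 0.19.
The dominant spike at lag 4 indicates a seasonal period of 4.

4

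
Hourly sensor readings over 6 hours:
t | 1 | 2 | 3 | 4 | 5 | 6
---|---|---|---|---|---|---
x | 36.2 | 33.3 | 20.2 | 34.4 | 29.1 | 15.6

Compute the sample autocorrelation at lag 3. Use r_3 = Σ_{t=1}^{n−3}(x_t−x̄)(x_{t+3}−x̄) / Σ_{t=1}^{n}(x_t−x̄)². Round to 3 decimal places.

Mean x̄ = (36.2 + 33.3 + 20.2 + 34.4 + 29.1 + 15.6)/6 = 28.1333
Deviations from mean: 8.0667, 5.1667, -7.9333, 6.2667, 0.9667, -12.5333
Numerator Σ_{t=1}^{3}(x_t−x̄)(x_{t+3}−x̄) = 154.9767
Denominator Σ(x_t−x̄)² = 351.9933
r_3 = 154.9767 / 351.9933 = 0.440

0.440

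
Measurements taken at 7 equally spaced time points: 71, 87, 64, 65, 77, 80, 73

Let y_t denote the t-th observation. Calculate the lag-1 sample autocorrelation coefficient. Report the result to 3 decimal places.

Mean ȳ = (71 + 87 + 64 + 65 + 77 + 80 + 73)/7 = 73.8571
Numerator Σ_{t=1}^{6}(y_t−ȳ)(y_{t+1}−ȳ) = -93.5918
Denominator Σ(y_t−ȳ)² = 404.8571
r_1 = -93.5918 / 404.8571 = -0.231

-0.231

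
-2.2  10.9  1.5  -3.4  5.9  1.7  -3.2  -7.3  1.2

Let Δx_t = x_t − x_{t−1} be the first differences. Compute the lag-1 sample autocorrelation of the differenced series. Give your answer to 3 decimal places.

First differences Δx: 13.1, -9.4, -4.9, 9.3, -4.2, -4.9, -4.1, 8.5
Mean of differences = 0.4250
Numerator Σ(Δx_t−Δx̄)(Δx_{t+1}−Δx̄) = -148.3356
Denominator Σ(Δx_t−Δx̄)² = 499.7350
r_1(Δx) = -148.3356 / 499.7350 = -0.297

-0.297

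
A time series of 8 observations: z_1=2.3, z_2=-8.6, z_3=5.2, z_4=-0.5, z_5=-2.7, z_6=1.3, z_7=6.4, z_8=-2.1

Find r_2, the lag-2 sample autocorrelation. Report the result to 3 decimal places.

Mean z̄ = (2.3 − 8.6 + 5.2 − 0.5 − 2.7 + 1.3 + 6.4 − 2.1)/8 = 0.1625
Deviations from mean: 2.1375, -8.7625, 5.0375, -0.6625, -2.8625, 1.1375, 6.2375, -2.2625
Numerator Σ_{t=1}^{6}(z_t−z̄)(z_{t+2}−z̄) = -19.0291
Denominator Σ(z_t−z̄)² = 160.6788
r_2 = -19.0291 / 160.6788 = -0.118

-0.118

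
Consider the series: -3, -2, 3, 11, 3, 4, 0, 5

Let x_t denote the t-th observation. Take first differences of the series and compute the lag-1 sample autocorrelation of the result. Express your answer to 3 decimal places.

First differences Δx: 1, 5, 8, -8, 1, -4, 5
Mean of differences = 1.1429
Numerator Σ(Δx_t−Δx̄)(Δx_{t+1}−Δx̄) = -54.5918
Denominator Σ(Δx_t−Δx̄)² = 186.8571
r_1(Δx) = -54.5918 / 186.8571 = -0.292

-0.292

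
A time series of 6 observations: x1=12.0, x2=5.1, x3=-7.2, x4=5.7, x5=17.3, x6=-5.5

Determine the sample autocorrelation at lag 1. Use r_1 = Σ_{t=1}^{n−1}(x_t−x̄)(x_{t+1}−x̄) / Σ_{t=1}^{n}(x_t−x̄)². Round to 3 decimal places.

Mean x̄ = (12.0 + 5.1 − 7.2 + 5.7 + 17.3 − 5.5)/6 = 4.5667
Deviations from mean: 7.4333, 0.5333, -11.7667, 1.1333, 12.7333, -10.0667
Σ(x_t−x̄)(x_{t+1}−x̄) = (3.9644) + (-6.2756) + (-13.3356) + (14.4311) + (-128.1822) = -129.3978
Denominator Σ(x_t−x̄)² = 458.7533
r_1 = -129.3978 / 458.7533 = -0.282

-0.282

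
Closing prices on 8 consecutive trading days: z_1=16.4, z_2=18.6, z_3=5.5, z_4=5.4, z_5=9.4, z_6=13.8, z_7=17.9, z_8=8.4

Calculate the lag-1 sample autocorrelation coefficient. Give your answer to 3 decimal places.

0.149

Mean z̄ = (16.4 + 18.6 + 5.5 + 5.4 + 9.4 + 13.8 + 17.9 + 8.4)/8 = 11.9250
Deviations from mean: 4.4750, 6.6750, -6.4250, -6.5250, -2.5250, 1.8750, 5.9750, -3.5250
Σ(z_t−z̄)(z_{t+1}−z̄) = (29.8706) + (-42.8869) + (41.9231) + (16.4756) + (-4.7344) + (11.2031) + (-21.0619) = 30.7894
Denominator Σ(z_t−z̄)² = 206.4550
r_1 = 30.7894 / 206.4550 = 0.149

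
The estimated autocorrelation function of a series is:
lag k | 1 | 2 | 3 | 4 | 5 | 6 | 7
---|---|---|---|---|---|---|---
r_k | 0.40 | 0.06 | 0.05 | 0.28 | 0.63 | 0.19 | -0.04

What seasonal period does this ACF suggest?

5

The largest autocorrelation is r_5 = 0.63; the remaining lags stay at or below 0.40. The elevated value at lag 1 (0.40), dropping to 0.06 at lag 2, reflects decaying short-term dependence rather than seasonality.
The dominant spike at lag 5 indicates a seasonal period of 5.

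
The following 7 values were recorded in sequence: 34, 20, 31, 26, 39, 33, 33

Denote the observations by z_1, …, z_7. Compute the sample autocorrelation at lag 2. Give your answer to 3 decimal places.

Mean z̄ = (34 + 20 + 31 + 26 + 39 + 33 + 33)/7 = 30.8571
Deviations from mean: 3.1429, -10.8571, 0.1429, -4.8571, 8.1429, 2.1429, 2.1429
Numerator Σ_{t=1}^{5}(z_t−z̄)(z_{t+2}−z̄) = 61.3878
Denominator Σ(z_t−z̄)² = 226.8571
r_2 = 61.3878 / 226.8571 = 0.271

0.271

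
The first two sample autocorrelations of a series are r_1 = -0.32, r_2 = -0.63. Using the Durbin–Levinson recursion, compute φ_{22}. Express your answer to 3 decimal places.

-0.816

φ_{22} = (r_2 − r_1²) / (1 − r_1²)
r_1² = (-0.32)² = 0.1024
Numerator = -0.63 − 0.1024 = -0.7324; denominator = 1 − 0.1024 = 0.8976
φ_{22} = -0.7324 / 0.8976 = -0.816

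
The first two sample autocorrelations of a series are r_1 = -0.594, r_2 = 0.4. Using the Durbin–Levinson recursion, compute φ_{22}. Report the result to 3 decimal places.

φ_{22} = (r_2 − r_1²) / (1 − r_1²)
r_1² = (-0.594)² = 0.352836
Numerator = 0.4 − 0.3528 = 0.0472; denominator = 1 − 0.3528 = 0.6472
φ_{22} = 0.0472 / 0.6472 = 0.073

0.073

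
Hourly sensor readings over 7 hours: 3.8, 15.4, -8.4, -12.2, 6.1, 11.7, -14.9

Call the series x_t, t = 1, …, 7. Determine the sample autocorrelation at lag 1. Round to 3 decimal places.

-0.171

Mean x̄ = (3.8 + 15.4 − 8.4 − 12.2 + 6.1 + 11.7 − 14.9)/7 = 0.2143
Deviations from mean: 3.5857, 15.1857, -8.6143, -12.4143, 5.8857, 11.4857, -15.1143
Σ(x_t−x̄)(x_{t+1}−x̄) = (54.4516) + (-130.8141) + (106.9402) + (-73.0669) + (67.6016) + (-173.5984) = -148.4859
Denominator Σ(x_t−x̄)² = 866.7886
r_1 = -148.4859 / 866.7886 = -0.171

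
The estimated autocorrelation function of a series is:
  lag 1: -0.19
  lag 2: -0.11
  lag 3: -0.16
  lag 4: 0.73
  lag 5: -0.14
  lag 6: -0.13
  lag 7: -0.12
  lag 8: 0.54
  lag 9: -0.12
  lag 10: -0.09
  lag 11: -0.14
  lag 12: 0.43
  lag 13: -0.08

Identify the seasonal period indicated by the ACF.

4

The largest autocorrelation is r_4 = 0.73, with weaker echoes at lags 8 (0.54) and 12 (0.43); the remaining lags stay at or below -0.08.
The dominant spike at lag 4 indicates a seasonal period of 4.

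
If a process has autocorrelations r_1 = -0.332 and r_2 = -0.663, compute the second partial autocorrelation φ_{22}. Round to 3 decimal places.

φ_{22} = (r_2 − r_1²) / (1 − r_1²)
r_1² = (-0.332)² = 0.110224
Numerator = -0.663 − 0.1102 = -0.7732; denominator = 1 − 0.1102 = 0.8898
φ_{22} = -0.7732 / 0.8898 = -0.869

-0.869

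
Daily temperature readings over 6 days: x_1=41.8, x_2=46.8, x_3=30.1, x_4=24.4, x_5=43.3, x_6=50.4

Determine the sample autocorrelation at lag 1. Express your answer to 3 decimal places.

Mean x̄ = (41.8 + 46.8 + 30.1 + 24.4 + 43.3 + 50.4)/6 = 39.4667
Σ(x_t−x̄)(x_{t+1}−x̄) = (17.1111) + (-68.6889) + (141.1244) + (-57.7556) + (41.9111) = 73.7022
Denominator Σ(x_t−x̄)² = 508.1933
r_1 = 73.7022 / 508.1933 = 0.145

0.145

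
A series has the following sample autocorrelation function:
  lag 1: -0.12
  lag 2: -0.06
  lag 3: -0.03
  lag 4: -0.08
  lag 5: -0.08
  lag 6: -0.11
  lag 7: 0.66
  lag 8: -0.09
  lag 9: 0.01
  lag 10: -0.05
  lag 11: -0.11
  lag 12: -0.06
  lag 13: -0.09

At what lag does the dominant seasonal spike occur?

7

The largest autocorrelation is r_7 = 0.66; the remaining lags stay at or below 0.01.
The dominant spike at lag 7 indicates a seasonal period of 7.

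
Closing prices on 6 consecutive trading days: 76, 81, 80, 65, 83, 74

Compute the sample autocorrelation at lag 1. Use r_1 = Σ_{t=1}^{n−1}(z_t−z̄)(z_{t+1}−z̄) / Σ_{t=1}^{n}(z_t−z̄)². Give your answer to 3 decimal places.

-0.552

Mean z̄ = (76 + 81 + 80 + 65 + 83 + 74)/6 = 76.5000
Σ(z_t−z̄)(z_{t+1}−z̄) = (-2.2500) + (15.7500) + (-40.2500) + (-74.7500) + (-16.2500) = -117.7500
Denominator Σ(z_t−z̄)² = 213.5000
r_1 = -117.7500 / 213.5000 = -0.552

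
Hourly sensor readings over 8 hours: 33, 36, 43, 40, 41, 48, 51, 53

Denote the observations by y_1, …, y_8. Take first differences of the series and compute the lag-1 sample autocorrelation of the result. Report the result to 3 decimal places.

First differences Δy: 3, 7, -3, 1, 7, 3, 2
Mean of differences = 2.8571
Numerator Σ(Δy_t−Δȳ)(Δy_{t+1}−Δȳ) = -20.0204
Denominator Σ(Δy_t−Δȳ)² = 72.8571
r_1(Δy) = -20.0204 / 72.8571 = -0.275

-0.275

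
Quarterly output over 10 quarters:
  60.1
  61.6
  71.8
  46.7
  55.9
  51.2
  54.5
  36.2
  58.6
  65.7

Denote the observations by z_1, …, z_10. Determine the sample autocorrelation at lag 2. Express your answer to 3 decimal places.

-0.045

Mean z̄ = (60.1 + 61.6 + 71.8 + 46.7 + 55.9 + 51.2 + 54.5 + 36.2 + 58.6 + 65.7)/10 = 56.2300
Numerator Σ_{t=1}^{8}(z_t−z̄)(z_{t+2}−z̄) = -40.5848
Denominator Σ(z_t−z̄)² = 901.9610
r_2 = -40.5848 / 901.9610 = -0.045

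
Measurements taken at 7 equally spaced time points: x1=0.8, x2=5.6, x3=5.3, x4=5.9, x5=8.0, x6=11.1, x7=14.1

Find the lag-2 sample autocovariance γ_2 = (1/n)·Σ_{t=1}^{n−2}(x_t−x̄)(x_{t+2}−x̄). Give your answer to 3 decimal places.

1.900

Mean x̄ = (0.8 + 5.6 + 5.3 + 5.9 + 8.0 + 11.1 + 14.1)/7 = 7.2571
Σ_{t=1}^{5}(x_t−x̄)(x_{t+2}−x̄) = 13.3006
γ_2 = 13.3006 / 7 = 1.900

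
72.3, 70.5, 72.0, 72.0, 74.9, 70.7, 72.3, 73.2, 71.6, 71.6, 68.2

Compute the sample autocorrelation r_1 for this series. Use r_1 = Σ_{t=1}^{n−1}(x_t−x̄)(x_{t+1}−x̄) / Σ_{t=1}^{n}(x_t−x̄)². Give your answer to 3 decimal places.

Mean x̄ = (72.3 + 70.5 + 72.0 + 72.0 + 74.9 + 70.7 + 72.3 + 73.2 + 71.6 + 71.6 + 68.2)/11 = 71.7545
Numerator Σ_{t=1}^{10}(x_t−x̄)(x_{t+1}−x̄) = -2.9139
Denominator Σ(x_t−x̄)² = 28.0673
r_1 = -2.9139 / 28.0673 = -0.104

-0.104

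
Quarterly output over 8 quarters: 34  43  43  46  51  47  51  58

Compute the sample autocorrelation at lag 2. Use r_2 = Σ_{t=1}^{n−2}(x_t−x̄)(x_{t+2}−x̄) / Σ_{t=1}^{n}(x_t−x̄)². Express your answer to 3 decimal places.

0.156

Mean x̄ = (34 + 43 + 43 + 46 + 51 + 47 + 51 + 58)/8 = 46.6250
Deviations from mean: -12.6250, -3.6250, -3.6250, -0.6250, 4.3750, 0.3750, 4.3750, 11.3750
Numerator Σ_{t=1}^{6}(x_t−x̄)(x_{t+2}−x̄) = 55.3438
Denominator Σ(x_t−x̄)² = 353.8750
r_2 = 55.3438 / 353.8750 = 0.156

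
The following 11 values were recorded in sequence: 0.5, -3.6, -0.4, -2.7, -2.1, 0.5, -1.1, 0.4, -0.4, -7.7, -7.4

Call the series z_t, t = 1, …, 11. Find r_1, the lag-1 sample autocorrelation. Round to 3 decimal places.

0.251

Mean z̄ = (0.5 − 3.6 − 0.4 − 2.7 − 2.1 + 0.5 − 1.1 + 0.4 − 0.4 − 7.7 − 7.4)/11 = -2.1818
Numerator Σ_{t=1}^{10}(z_t−z̄)(z_{t+1}−z̄) = 22.1806
Denominator Σ(z_t−z̄)² = 88.5364
r_1 = 22.1806 / 88.5364 = 0.251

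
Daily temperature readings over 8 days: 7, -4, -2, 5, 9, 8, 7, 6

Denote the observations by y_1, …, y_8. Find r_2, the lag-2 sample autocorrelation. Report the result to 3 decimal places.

-0.194

Mean ȳ = (7 − 4 − 2 + 5 + 9 + 8 + 7 + 6)/8 = 4.5000
Deviations from mean: 2.5000, -8.5000, -6.5000, 0.5000, 4.5000, 3.5000, 2.5000, 1.5000
Numerator Σ_{t=1}^{6}(y_t−ȳ)(y_{t+2}−ȳ) = -31.5000
Denominator Σ(y_t−ȳ)² = 162.0000
r_2 = -31.5000 / 162.0000 = -0.194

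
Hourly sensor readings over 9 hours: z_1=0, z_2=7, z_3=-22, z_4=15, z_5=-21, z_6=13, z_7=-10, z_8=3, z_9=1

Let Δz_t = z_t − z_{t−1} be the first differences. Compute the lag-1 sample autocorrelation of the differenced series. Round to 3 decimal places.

First differences Δz: 7, -29, 37, -36, 34, -23, 13, -2
Mean of differences = 0.1250
Numerator Σ(Δz_t−Δz̄)(Δz_{t+1}−Δz̄) = -4938.5156
Denominator Σ(Δz_t−Δz̄)² = 5412.8750
r_1(Δz) = -4938.5156 / 5412.8750 = -0.912

-0.912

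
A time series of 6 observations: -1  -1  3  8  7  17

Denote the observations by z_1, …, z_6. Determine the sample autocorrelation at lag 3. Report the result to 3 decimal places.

Mean z̄ = (-1 − 1 + 3 + 8 + 7 + 17)/6 = 5.5000
Σ(z_t−z̄)(z_{t+3}−z̄) = (-16.2500) + (-9.7500) + (-28.7500) = -54.7500
Denominator Σ(z_t−z̄)² = 231.5000
r_3 = -54.7500 / 231.5000 = -0.237

-0.237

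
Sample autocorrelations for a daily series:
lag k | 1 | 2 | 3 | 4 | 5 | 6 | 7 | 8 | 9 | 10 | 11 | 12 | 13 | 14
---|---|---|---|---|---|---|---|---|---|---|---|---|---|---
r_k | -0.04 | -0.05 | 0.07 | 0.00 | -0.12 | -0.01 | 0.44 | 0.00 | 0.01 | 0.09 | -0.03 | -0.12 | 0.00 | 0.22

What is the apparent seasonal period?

The largest autocorrelation is r_7 = 0.44, with a weaker echo at lag 14 (0.22); the remaining lags stay at or below 0.09.
The dominant spike at lag 7 indicates a seasonal period of 7.

7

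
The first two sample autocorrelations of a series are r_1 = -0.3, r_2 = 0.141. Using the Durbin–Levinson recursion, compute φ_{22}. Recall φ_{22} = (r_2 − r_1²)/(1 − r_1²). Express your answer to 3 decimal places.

0.056

φ_{22} = (r_2 − r_1²) / (1 − r_1²)
r_1² = (-0.3)² = 0.09
Numerator = 0.141 − 0.0900 = 0.0510; denominator = 1 − 0.0900 = 0.9100
φ_{22} = 0.0510 / 0.9100 = 0.056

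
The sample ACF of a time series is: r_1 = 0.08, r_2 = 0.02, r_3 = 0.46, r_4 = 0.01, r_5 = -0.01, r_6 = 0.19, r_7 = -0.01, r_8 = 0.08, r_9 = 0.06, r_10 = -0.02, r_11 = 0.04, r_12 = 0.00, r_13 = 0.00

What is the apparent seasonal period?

The largest autocorrelation is r_3 = 0.46, with a weaker echo at lag 6 (0.19); the remaining lags stay at or below 0.08.
The dominant spike at lag 3 indicates a seasonal period of 3.

3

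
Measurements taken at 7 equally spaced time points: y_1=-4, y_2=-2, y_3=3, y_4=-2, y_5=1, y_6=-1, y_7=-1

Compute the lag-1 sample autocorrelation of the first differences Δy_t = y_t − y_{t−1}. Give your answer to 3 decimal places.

-0.561

First differences Δy: 2, 5, -5, 3, -2, 0
Mean of differences = 0.5000
Numerator Σ(Δy_t−Δȳ)(Δy_{t+1}−Δȳ) = -36.7500
Denominator Σ(Δy_t−Δȳ)² = 65.5000
r_1(Δy) = -36.7500 / 65.5000 = -0.561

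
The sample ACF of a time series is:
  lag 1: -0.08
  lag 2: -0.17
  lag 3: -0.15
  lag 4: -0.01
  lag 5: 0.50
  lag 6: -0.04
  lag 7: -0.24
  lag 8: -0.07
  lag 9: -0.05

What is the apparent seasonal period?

5

The largest autocorrelation is r_5 = 0.50; the remaining lags stay at or below -0.01.
The dominant spike at lag 5 indicates a seasonal period of 5.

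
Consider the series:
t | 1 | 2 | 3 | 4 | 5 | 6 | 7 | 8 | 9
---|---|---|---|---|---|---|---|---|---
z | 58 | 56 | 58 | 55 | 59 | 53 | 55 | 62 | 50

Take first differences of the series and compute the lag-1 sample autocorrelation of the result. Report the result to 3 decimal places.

First differences Δz: -2, 2, -3, 4, -6, 2, 7, -12
Mean of differences = -1.0000
Numerator Σ(Δz_t−Δz̄)(Δz_{t+1}−Δz̄) = -123.0000
Denominator Σ(Δz_t−Δz̄)² = 258.0000
r_1(Δz) = -123.0000 / 258.0000 = -0.477

-0.477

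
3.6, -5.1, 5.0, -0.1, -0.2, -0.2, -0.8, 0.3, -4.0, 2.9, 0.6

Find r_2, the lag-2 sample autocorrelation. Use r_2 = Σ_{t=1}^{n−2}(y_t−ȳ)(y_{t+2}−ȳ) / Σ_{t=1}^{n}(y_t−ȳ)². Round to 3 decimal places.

Mean ȳ = (3.6 − 5.1 + 5.0 − 0.1 − 0.2 − 0.2 − 0.8 + 0.3 − 4.0 + 2.9 + 0.6)/11 = 0.1818
Numerator Σ_{t=1}^{9}(y_t−ȳ)(y_{t+2}−ȳ) = 19.2339
Denominator Σ(y_t−ȳ)² = 89.1964
r_2 = 19.2339 / 89.1964 = 0.216

0.216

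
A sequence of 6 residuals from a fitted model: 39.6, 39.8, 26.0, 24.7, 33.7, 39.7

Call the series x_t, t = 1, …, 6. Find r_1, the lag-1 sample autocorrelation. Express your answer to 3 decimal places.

0.244

Mean x̄ = (39.6 + 39.8 + 26.0 + 24.7 + 33.7 + 39.7)/6 = 33.9167
Deviations from mean: 5.6833, 5.8833, -7.9167, -9.2167, -0.2167, 5.7833
Numerator Σ_{t=1}^{5}(x_t−x̄)(x_{t+1}−x̄) = 60.5697
Denominator Σ(x_t−x̄)² = 248.0283
r_1 = 60.5697 / 248.0283 = 0.244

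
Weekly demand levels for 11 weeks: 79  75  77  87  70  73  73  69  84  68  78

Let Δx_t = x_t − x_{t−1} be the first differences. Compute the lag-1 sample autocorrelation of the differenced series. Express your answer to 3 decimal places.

First differences Δx: -4, 2, 10, -17, 3, 0, -4, 15, -16, 10
Mean of differences = -0.1000
Numerator Σ(Δx_t−Δx̄)(Δx_{t+1}−Δx̄) = -669.7100
Denominator Σ(Δx_t−Δx̄)² = 1014.9000
r_1(Δx) = -669.7100 / 1014.9000 = -0.660

-0.660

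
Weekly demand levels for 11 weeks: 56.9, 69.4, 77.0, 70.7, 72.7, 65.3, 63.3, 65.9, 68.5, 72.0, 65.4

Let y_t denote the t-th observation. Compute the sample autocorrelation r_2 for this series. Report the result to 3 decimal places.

-0.304

Mean ȳ = (56.9 + 69.4 + 77.0 + 70.7 + 72.7 + 65.3 + 63.3 + 65.9 + 68.5 + 72.0 + 65.4)/11 = 67.9182
Numerator Σ_{t=1}^{9}(y_t−ȳ)(y_{t+2}−ȳ) = -88.9879
Denominator Σ(y_t−ȳ)² = 292.2764
r_2 = -88.9879 / 292.2764 = -0.304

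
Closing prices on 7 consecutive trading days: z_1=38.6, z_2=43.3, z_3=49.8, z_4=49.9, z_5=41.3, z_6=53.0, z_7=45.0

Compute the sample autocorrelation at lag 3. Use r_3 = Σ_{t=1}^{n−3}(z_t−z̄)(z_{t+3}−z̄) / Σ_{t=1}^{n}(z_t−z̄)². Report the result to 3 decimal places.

Mean z̄ = (38.6 + 43.3 + 49.8 + 49.9 + 41.3 + 53.0 + 45.0)/7 = 45.8429
Deviations from mean: -7.2429, -2.5429, 3.9571, 4.0571, -4.5429, 7.1571, -0.8429
Σ(z_t−z̄)(z_{t+3}−z̄) = (-29.3853) + (11.5518) + (28.3218) + (-3.4196) = 7.0688
Denominator Σ(z_t−z̄)² = 163.6171
r_3 = 7.0688 / 163.6171 = 0.043

0.043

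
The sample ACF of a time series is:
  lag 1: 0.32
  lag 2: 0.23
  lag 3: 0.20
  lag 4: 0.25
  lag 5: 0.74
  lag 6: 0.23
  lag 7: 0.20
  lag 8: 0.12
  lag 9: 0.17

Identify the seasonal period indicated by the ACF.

The largest autocorrelation is r_5 = 0.74; the remaining lags stay at or below 0.32. The elevated value at lag 1 (0.32), dropping to 0.23 at lag 2, reflects decaying short-term dependence rather than seasonality.
The dominant spike at lag 5 indicates a seasonal period of 5.

5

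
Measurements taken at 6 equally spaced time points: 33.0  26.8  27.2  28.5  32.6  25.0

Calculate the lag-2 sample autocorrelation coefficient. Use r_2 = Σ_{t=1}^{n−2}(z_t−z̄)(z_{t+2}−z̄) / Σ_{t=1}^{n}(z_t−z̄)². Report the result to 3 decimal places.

-0.206

Mean z̄ = (33.0 + 26.8 + 27.2 + 28.5 + 32.6 + 25.0)/6 = 28.8500
Σ(z_t−z̄)(z_{t+2}−z̄) = (-6.8475) + (0.7175) + (-6.1875) + (1.3475) = -10.9700
Denominator Σ(z_t−z̄)² = 53.1550
r_2 = -10.9700 / 53.1550 = -0.206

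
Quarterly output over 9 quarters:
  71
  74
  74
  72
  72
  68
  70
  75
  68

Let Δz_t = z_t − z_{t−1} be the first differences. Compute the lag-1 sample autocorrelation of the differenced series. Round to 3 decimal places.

First differences Δz: 3, 0, -2, 0, -4, 2, 5, -7
Mean of differences = -0.3750
Numerator Σ(Δz_t−Δz̄)(Δz_{t+1}−Δz̄) = -32.7656
Denominator Σ(Δz_t−Δz̄)² = 105.8750
r_1(Δz) = -32.7656 / 105.8750 = -0.309

-0.309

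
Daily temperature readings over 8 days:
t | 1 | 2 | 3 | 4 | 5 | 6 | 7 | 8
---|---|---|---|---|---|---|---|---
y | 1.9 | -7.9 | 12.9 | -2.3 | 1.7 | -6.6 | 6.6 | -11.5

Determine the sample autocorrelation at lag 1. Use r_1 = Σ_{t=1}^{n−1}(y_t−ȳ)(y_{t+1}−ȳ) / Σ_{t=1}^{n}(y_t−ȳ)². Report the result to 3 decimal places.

Mean ȳ = (1.9 − 7.9 + 12.9 − 2.3 + 1.7 − 6.6 + 6.6 − 11.5)/8 = -0.6500
Deviations from mean: 2.5500, -7.2500, 13.5500, -1.6500, 2.3500, -5.9500, 7.2500, -10.8500
Σ(y_t−ȳ)(y_{t+1}−ȳ) = (-18.4875) + (-98.2375) + (-22.3575) + (-3.8775) + (-13.9825) + (-43.1375) + (-78.6625) = -278.7425
Denominator Σ(y_t−ȳ)² = 456.6000
r_1 = -278.7425 / 456.6000 = -0.610

-0.610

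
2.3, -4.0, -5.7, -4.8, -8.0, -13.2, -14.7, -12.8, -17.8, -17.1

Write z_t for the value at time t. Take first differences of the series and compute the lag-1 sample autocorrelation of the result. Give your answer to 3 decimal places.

First differences Δz: -6.3, -1.7, 0.9, -3.2, -5.2, -1.5, 1.9, -5.0, 0.7
Mean of differences = -2.1556
Numerator Σ(Δz_t−Δz̄)(Δz_{t+1}−Δz̄) = -19.5031
Denominator Σ(Δz_t−Δz̄)² = 70.2022
r_1(Δz) = -19.5031 / 70.2022 = -0.278

-0.278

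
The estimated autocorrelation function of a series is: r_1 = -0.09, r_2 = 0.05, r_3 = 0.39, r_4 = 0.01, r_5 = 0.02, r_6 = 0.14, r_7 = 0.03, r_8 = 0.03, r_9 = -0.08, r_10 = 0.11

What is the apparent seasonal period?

3

The largest autocorrelation is r_3 = 0.39; the remaining lags stay at or below 0.14.
The dominant spike at lag 3 indicates a seasonal period of 3.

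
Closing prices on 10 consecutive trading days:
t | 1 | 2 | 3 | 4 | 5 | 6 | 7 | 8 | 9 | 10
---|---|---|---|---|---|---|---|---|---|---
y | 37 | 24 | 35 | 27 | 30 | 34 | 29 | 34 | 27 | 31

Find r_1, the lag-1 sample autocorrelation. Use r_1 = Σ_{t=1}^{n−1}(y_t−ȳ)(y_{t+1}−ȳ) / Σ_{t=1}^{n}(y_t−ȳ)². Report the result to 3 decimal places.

Mean ȳ = (37 + 24 + 35 + 27 + 30 + 34 + 29 + 34 + 27 + 31)/10 = 30.8000
Numerator Σ_{t=1}^{9}(y_t−ȳ)(y_{t+1}−ȳ) = -110.6400
Denominator Σ(y_t−ȳ)² = 155.6000
r_1 = -110.6400 / 155.6000 = -0.711

-0.711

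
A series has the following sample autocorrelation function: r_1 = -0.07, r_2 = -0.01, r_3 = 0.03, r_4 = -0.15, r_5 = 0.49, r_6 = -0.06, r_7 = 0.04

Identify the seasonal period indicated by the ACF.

The largest autocorrelation is r_5 = 0.49; the remaining lags stay at or below 0.04.
The dominant spike at lag 5 indicates a seasonal period of 5.

5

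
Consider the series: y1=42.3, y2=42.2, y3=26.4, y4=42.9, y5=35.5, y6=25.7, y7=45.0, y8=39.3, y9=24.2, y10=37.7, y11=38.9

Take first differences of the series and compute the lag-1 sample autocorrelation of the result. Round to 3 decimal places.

First differences Δy: -0.1, -15.8, 16.5, -7.4, -9.8, 19.3, -5.7, -15.1, 13.5, 1.2
Mean of differences = -0.3400
Numerator Σ(Δy_t−Δȳ)(Δy_{t+1}−Δȳ) = -711.0756
Denominator Σ(Δy_t−Δȳ)² = 1488.2240
r_1(Δy) = -711.0756 / 1488.2240 = -0.478

-0.478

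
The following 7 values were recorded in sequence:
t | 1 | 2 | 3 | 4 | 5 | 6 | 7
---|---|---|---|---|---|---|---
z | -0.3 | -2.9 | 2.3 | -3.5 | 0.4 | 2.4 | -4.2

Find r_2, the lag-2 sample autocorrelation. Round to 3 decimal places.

Mean z̄ = (-0.3 − 2.9 + 2.3 − 3.5 + 0.4 + 2.4 − 4.2)/7 = -0.8286
Deviations from mean: 0.5286, -2.0714, 3.1286, -2.6714, 1.2286, 3.2286, -3.3714
Σ(z_t−z̄)(z_{t+2}−z̄) = (1.6537) + (5.5337) + (3.8437) + (-8.6249) + (-4.1420) = -1.7359
Denominator Σ(z_t−z̄)² = 44.7943
r_2 = -1.7359 / 44.7943 = -0.039

-0.039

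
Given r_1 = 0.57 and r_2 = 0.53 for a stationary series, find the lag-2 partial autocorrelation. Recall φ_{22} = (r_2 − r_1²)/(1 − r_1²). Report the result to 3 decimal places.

0.304

φ_{22} = (r_2 − r_1²) / (1 − r_1²)
r_1² = (0.57)² = 0.3249
Numerator = 0.53 − 0.3249 = 0.2051; denominator = 1 − 0.3249 = 0.6751
φ_{22} = 0.2051 / 0.6751 = 0.304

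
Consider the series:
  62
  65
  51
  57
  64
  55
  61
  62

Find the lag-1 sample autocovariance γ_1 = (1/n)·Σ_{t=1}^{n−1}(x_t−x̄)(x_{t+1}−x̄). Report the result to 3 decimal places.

-5.721

Mean x̄ = (62 + 65 + 51 + 57 + 64 + 55 + 61 + 62)/8 = 59.6250
Σ_{t=1}^{7}(x_t−x̄)(x_{t+1}−x̄) = -45.7656
γ_1 = -45.7656 / 8 = -5.721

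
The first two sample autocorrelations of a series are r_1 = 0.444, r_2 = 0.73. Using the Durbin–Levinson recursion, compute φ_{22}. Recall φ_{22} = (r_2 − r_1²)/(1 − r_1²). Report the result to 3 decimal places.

0.664

φ_{22} = (r_2 − r_1²) / (1 − r_1²)
r_1² = (0.444)² = 0.197136
Numerator = 0.73 − 0.1971 = 0.5329; denominator = 1 − 0.1971 = 0.8029
φ_{22} = 0.5329 / 0.8029 = 0.664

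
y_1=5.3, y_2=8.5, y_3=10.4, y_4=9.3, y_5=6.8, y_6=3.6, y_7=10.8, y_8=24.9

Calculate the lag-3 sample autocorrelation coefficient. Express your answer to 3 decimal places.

Mean ȳ = (5.3 + 8.5 + 10.4 + 9.3 + 6.8 + 3.6 + 10.8 + 24.9)/8 = 9.9500
Deviations from mean: -4.6500, -1.4500, 0.4500, -0.6500, -3.1500, -6.3500, 0.8500, 14.9500
Σ(y_t−ȳ)(y_{t+3}−ȳ) = (3.0225) + (4.5675) + (-2.8575) + (-0.5525) + (-47.0925) = -42.9125
Denominator Σ(y_t−ȳ)² = 298.8200
r_3 = -42.9125 / 298.8200 = -0.144

-0.144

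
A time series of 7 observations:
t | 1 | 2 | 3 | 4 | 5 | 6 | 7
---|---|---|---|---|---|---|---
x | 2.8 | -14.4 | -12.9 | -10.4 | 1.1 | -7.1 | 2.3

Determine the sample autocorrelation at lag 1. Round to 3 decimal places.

Mean x̄ = (2.8 − 14.4 − 12.9 − 10.4 + 1.1 − 7.1 + 2.3)/7 = -5.5143
Deviations from mean: 8.3143, -8.8857, -7.3857, -4.8857, 6.6143, -1.5857, 7.8143
Σ(x_t−x̄)(x_{t+1}−x̄) = (-73.8784) + (65.6273) + (36.0845) + (-32.3155) + (-10.4884) + (-12.3912) = -27.3616
Denominator Σ(x_t−x̄)² = 333.8286
r_1 = -27.3616 / 333.8286 = -0.082

-0.082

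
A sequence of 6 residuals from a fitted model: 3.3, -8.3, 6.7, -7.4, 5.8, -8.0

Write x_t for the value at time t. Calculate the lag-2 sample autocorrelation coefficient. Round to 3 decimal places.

0.665

Mean x̄ = (3.3 − 8.3 + 6.7 − 7.4 + 5.8 − 8.0)/6 = -1.3167
Numerator Σ_{t=1}^{4}(x_t−x̄)(x_{t+2}−x̄) = 177.2011
Denominator Σ(x_t−x̄)² = 266.6683
r_2 = 177.2011 / 266.6683 = 0.665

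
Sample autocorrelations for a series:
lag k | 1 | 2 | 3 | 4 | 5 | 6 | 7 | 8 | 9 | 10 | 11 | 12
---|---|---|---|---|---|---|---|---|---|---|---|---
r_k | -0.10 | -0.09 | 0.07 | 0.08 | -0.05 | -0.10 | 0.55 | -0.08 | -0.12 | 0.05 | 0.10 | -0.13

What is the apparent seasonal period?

The largest autocorrelation is r_7 = 0.55; the remaining lags stay at or below 0.10.
The dominant spike at lag 7 indicates a seasonal period of 7.

7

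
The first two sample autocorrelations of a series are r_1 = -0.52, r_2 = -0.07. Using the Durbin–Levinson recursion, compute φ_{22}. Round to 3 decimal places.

-0.467

φ_{22} = (r_2 − r_1²) / (1 − r_1²)
r_1² = (-0.52)² = 0.2704
Numerator = -0.07 − 0.2704 = -0.3404; denominator = 1 − 0.2704 = 0.7296
φ_{22} = -0.3404 / 0.7296 = -0.467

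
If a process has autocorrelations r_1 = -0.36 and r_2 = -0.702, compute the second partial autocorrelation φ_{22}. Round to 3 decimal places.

φ_{22} = (r_2 − r_1²) / (1 − r_1²)
r_1² = (-0.36)² = 0.1296
Numerator = -0.702 − 0.1296 = -0.8316; denominator = 1 − 0.1296 = 0.8704
φ_{22} = -0.8316 / 0.8704 = -0.955

-0.955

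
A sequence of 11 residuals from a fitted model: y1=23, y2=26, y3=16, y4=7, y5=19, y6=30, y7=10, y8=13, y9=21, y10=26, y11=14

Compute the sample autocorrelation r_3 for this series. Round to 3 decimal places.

Mean ȳ = (23 + 26 + 16 + 7 + 19 + 30 + 10 + 13 + 21 + 26 + 14)/11 = 18.6364
Numerator Σ_{t=1}^{8}(y_t−ȳ)(y_{t+3}−ȳ) = 9.7851
Denominator Σ(y_t−ȳ)² = 532.5455
r_3 = 9.7851 / 532.5455 = 0.018

0.018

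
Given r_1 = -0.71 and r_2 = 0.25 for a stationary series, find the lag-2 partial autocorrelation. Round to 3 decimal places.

φ_{22} = (r_2 − r_1²) / (1 − r_1²)
r_1² = (-0.71)² = 0.5041
Numerator = 0.25 − 0.5041 = -0.2541; denominator = 1 − 0.5041 = 0.4959
φ_{22} = -0.2541 / 0.4959 = -0.512

-0.512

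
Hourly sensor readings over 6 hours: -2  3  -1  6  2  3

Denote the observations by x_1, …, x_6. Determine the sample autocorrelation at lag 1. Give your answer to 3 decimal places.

-0.436

Mean x̄ = (-2 + 3 − 1 + 6 + 2 + 3)/6 = 1.8333
Deviations from mean: -3.8333, 1.1667, -2.8333, 4.1667, 0.1667, 1.1667
Σ(x_t−x̄)(x_{t+1}−x̄) = (-4.4722) + (-3.3056) + (-11.8056) + (0.6944) + (0.1944) = -18.6944
Denominator Σ(x_t−x̄)² = 42.8333
r_1 = -18.6944 / 42.8333 = -0.436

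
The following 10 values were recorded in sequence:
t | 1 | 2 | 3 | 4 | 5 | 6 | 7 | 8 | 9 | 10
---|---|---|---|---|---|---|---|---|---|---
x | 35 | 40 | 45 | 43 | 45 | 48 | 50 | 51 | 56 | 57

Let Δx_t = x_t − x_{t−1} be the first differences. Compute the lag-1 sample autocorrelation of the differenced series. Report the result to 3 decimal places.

-0.228

First differences Δx: 5, 5, -2, 2, 3, 2, 1, 5, 1
Mean of differences = 2.4444
Numerator Σ(Δx_t−Δx̄)(Δx_{t+1}−Δx̄) = -10.0864
Denominator Σ(Δx_t−Δx̄)² = 44.2222
r_1(Δx) = -10.0864 / 44.2222 = -0.228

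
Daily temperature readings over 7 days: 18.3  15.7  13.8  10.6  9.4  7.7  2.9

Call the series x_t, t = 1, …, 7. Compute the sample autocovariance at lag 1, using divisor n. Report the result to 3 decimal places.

Mean x̄ = (18.3 + 15.7 + 13.8 + 10.6 + 9.4 + 7.7 + 2.9)/7 = 11.2000
Σ_{t=1}^{6}(x_t−x̄)(x_{t+1}−x̄) = 78.5200
γ_1 = 78.5200 / 7 = 11.217

11.217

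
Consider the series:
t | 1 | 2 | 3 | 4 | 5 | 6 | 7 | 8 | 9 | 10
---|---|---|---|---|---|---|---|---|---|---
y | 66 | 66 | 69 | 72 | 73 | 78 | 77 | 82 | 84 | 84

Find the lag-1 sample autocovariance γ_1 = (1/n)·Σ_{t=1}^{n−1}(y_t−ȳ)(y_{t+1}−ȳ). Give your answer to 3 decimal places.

31.689

Mean ȳ = (66 + 66 + 69 + 72 + 73 + 78 + 77 + 82 + 84 + 84)/10 = 75.1000
Σ_{t=1}^{9}(y_t−ȳ)(y_{t+1}−ȳ) = 316.8900
γ_1 = 316.8900 / 10 = 31.689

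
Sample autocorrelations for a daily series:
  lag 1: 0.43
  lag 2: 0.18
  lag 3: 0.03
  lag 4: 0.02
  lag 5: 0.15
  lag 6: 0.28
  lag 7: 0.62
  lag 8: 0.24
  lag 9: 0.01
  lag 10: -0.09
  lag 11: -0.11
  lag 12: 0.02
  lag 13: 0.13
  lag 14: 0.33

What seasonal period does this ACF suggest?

The largest autocorrelation is r_7 = 0.62; the remaining lags stay at or below 0.43. The elevated value at lag 1 (0.43), dropping to 0.18 at lag 2, reflects decaying short-term dependence rather than seasonality.
The dominant spike at lag 7 indicates a seasonal period of 7.

7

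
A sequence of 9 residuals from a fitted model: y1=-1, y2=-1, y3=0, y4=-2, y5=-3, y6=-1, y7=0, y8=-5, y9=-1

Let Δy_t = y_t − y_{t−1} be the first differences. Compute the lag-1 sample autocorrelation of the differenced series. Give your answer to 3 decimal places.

First differences Δy: 0, 1, -2, -1, 2, 1, -5, 4
Mean of differences = 0.0000
Numerator Σ(Δy_t−Δȳ)(Δy_{t+1}−Δȳ) = -25.0000
Denominator Σ(Δy_t−Δȳ)² = 52.0000
r_1(Δy) = -25.0000 / 52.0000 = -0.481

-0.481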